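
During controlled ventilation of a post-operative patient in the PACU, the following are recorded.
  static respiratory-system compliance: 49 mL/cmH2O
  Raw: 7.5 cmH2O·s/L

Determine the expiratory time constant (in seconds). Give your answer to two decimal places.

τ = R × C = 7.5 × 49 mL/cmH2O = 7.5 × 0.049 L/cmH2O = 0.3675 s.

0.37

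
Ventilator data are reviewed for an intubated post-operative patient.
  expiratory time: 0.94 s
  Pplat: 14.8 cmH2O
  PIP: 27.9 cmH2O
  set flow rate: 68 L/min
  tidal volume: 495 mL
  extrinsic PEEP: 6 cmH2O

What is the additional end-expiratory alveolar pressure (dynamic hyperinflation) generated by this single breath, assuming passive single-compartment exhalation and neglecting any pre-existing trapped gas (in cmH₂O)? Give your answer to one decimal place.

Flow: 68 L/min ÷ 60 = 1.1333 L/s.
R = (PIP − Pplat)/V̇ = (27.9 − 14.8) / 1.1333 = 13.1/1.1333 = 11.559 cmH2O·s/L.
C = Vt/(Pplat − PEEP) = 495.0 / (14.8 − 6) = 495.0/8.8 = 56.25 mL/cmH2O.
τ = R × C = 11.559 × 0.05625 L/cmH2O = 0.6502 s.
Fraction remaining = e^(−Te/τ) = e^(−0.94/0.6502) = 0.2356; trapped volume = 495.0 × 0.2356 = 116.62 mL.
Additional alveolar pressure from trapping ≈ V_trapped / C = 116.62 / 56.25 = 2.073 cmH2O.

2.1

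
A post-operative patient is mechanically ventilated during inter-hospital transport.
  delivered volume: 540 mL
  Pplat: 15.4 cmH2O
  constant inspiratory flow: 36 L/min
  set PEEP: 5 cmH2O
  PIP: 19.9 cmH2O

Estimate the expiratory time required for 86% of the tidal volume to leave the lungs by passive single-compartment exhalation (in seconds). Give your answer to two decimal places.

Flow: 36 L/min ÷ 60 = 0.6 L/s.
R = (PIP − Pplat)/V̇ = (19.9 − 15.4) / 0.6 = 4.5/0.6 = 7.5 cmH2O·s/L.
C = Vt/(Pplat − PEEP) = 540.0 / (15.4 − 5) = 540.0/10.4 = 51.923 mL/cmH2O.
τ = R × C = 7.5 × 0.05192 L/cmH2O = 0.3894 s.
t = −τ·ln(1 − 0.86) = −0.3894·ln(0.14) = 0.7656 s.

0.77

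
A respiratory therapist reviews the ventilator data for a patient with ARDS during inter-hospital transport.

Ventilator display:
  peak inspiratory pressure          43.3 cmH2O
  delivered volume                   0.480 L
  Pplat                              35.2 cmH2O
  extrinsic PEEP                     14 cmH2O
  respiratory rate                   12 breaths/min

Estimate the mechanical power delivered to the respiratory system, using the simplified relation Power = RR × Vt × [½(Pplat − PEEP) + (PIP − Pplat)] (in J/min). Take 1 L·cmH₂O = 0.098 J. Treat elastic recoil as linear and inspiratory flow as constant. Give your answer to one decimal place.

10.6

Per-breath work = Vt × [½(Pplat−PEEP) + (PIP−Pplat)] = 0.480 × [0.5×21.2 + 8.1] = 0.480 × 18.7 = 8.976 L·cmH2O.
Power = 12 × 8.976 = 107.71 L·cmH2O/min.
× 0.098 J/(L·cmH2O) → 10.556 J/min.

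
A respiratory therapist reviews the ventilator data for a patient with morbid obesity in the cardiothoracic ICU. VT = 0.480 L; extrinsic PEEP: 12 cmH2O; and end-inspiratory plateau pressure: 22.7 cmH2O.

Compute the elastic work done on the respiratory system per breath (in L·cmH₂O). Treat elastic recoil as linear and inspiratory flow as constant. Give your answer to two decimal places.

2.57

Elastic work ≈ ½ × (Pplat − PEEP) × Vt = 0.5 × (22.7 − 12) × 0.480 L = 0.5 × 10.7 × 0.480 = 2.568 L·cmH2O.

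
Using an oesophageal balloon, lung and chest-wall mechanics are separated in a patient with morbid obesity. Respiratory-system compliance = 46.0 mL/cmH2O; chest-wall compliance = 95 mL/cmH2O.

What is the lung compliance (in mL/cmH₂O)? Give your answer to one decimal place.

89.2

1/CL = 1/Crs − 1/Ccw.
1/CL = 1/46.0 − 1/95 = 0.01121.
CL = 89.206 mL/cmH2O.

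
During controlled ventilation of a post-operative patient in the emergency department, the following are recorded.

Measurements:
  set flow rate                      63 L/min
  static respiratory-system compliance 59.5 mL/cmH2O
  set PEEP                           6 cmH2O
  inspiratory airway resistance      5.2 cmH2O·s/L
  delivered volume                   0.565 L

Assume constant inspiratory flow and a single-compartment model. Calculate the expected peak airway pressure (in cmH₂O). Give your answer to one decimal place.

Flow: 63 L/min ÷ 60 = 1.05 L/s.
Equation of motion (constant flow): PIP = Vt/C + R·V̇ + PEEP.
PIP = 565/59.5 + 5.2×1.05 + 6 = 9.496 + 5.46 + 6 = 20.956 cmH2O.

21.0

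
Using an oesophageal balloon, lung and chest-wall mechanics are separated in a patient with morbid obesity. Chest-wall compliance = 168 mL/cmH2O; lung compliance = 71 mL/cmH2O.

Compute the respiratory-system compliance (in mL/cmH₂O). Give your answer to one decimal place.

Lung and chest wall are elastances in series: 1/Crs = 1/CL + 1/Ccw.
1/Crs = 1/71 + 1/168 = 0.02004.
Crs = 49.9 mL/cmH2O.

49.9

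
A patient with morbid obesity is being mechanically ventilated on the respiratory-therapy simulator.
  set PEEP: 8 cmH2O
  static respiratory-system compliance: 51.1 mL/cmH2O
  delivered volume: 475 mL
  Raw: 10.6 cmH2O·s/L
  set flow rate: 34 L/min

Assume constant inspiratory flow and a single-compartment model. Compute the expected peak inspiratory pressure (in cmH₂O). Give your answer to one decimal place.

23.3

Flow: 34 L/min ÷ 60 = 0.5667 L/s.
Equation of motion (constant flow): PIP = Vt/C + R·V̇ + PEEP.
PIP = 475/51.1 + 10.6×0.5667 + 8 = 9.295 + 6.007 + 8 = 23.302 cmH2O.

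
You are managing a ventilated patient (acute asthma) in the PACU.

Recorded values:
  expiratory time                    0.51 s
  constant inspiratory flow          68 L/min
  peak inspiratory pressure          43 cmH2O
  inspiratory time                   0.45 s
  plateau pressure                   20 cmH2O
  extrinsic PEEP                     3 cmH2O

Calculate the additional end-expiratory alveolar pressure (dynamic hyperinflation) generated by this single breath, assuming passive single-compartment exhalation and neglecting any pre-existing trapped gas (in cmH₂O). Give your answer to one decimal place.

7.4

Flow: 68 L/min ÷ 60 = 1.1333 L/s.
Vt = flow × Ti = 1.1333 L/s × 0.45 s × 1000 mL/L = 509.99 mL.
R = (PIP − Pplat)/V̇ = (43 − 20) / 1.1333 = 23.0/1.1333 = 20.295 cmH2O·s/L.
C = Vt/(Pplat − PEEP) = 509.99 / (20 − 3) = 509.99/17.0 = 29.999 mL/cmH2O.
τ = R × C = 20.295 × 0.03 L/cmH2O = 0.6089 s.
Fraction remaining = e^(−Te/τ) = e^(−0.51/0.6089) = 0.4328; trapped volume = 509.99 × 0.4328 = 220.72 mL.
Additional alveolar pressure from trapping ≈ V_trapped / C = 220.72 / 29.999 = 7.358 cmH2O.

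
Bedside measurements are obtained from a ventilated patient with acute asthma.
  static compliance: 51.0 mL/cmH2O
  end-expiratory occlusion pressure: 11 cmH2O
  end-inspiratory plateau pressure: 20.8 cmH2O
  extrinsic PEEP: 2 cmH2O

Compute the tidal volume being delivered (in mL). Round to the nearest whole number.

End-expiratory occlusion gives total PEEP = 11 cmH2O (intrinsic PEEP = 11 − 2 = 9). Use total PEEP for the elastic gradient.
Vt = Cstat × (Pplat − PEEPtotal) = 51.0 × (20.8 − 11) = 51.0 × 9.8 = 499.8 mL.

500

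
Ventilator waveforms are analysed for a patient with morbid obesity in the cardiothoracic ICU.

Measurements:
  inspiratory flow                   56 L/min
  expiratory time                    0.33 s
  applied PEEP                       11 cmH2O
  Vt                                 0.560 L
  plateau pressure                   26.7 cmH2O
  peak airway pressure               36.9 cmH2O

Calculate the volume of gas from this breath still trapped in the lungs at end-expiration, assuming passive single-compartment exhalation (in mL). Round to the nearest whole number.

240

Flow: 56 L/min ÷ 60 = 0.9333 L/s.
R = (PIP − Pplat)/V̇ = (36.9 − 26.7) / 0.9333 = 10.2/0.9333 = 10.929 cmH2O·s/L.
C = Vt/(Pplat − PEEP) = 560.0 / (26.7 − 11) = 560.0/15.7 = 35.669 mL/cmH2O.
τ = R × C = 10.929 × 0.03567 L/cmH2O = 0.3898 s.
Fraction remaining = e^(−Te/τ) = e^(−0.33/0.3898) = 0.4289.
Trapped volume = 560.0 × 0.4289 = 240.18 mL.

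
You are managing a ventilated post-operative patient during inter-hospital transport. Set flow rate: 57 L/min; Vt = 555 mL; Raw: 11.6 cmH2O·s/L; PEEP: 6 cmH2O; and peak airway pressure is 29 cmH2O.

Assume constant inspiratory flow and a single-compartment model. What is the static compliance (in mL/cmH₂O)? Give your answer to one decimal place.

46.3

Flow: 57 L/min ÷ 60 = 0.95 L/s.
Equation of motion (constant flow): PIP = Vt/C + R·V̇ + PEEP.
Vt/C = PIP − R·V̇ − PEEP = 29 − 11.6×0.95 − 6 = 29 − 11.02 − 6 = 11.98 cmH2O.
C = Vt / 11.98 = 555 / 11.98 = 46.327 mL/cmH2O.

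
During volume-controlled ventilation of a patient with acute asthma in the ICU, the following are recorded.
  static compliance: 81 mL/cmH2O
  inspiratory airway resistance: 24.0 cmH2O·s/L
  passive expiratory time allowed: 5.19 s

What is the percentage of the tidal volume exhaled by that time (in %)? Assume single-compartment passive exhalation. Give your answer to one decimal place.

93.1

τ = R × C = 24.0 × 81 mL/cmH2O = 24.0 × 0.081 L/cmH2O = 1.944 s.
Passive exhalation: V(t)/V₀ = e^(−t/τ) = e^(−5.19/1.944) = 0.06927.
Fraction exhaled = 1 − 0.06927 = 0.9307 → 93.07%.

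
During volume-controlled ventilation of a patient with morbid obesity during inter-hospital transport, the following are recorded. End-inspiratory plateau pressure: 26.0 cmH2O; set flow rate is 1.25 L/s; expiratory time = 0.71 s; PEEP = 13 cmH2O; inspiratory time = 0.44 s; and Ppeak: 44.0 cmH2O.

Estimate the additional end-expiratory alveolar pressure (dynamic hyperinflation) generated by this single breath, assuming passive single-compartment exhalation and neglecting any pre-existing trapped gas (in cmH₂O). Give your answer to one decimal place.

4.1

Vt = flow × Ti = 1.25 L/s × 0.44 s × 1000 mL/L = 550.0 mL.
R = (PIP − Pplat)/V̇ = (44.0 − 26.0) / 1.25 = 18.0/1.25 = 14.4 cmH2O·s/L.
C = Vt/(Pplat − PEEP) = 550.0 / (26.0 − 13) = 550.0/13.0 = 42.308 mL/cmH2O.
τ = R × C = 14.4 × 0.04231 L/cmH2O = 0.6093 s.
Fraction remaining = e^(−Te/τ) = e^(−0.71/0.6093) = 0.3118; trapped volume = 550.0 × 0.3118 = 171.49 mL.
Additional alveolar pressure from trapping ≈ V_trapped / C = 171.49 / 42.308 = 4.053 cmH2O.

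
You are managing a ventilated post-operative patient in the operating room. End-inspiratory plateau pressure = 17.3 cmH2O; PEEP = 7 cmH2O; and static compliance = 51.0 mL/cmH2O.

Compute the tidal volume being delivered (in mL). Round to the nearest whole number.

525

Vt = Cstat × (Pplat − PEEP) = 51.0 × (17.3 − 7) = 51.0 × 10.3 = 525.3 mL.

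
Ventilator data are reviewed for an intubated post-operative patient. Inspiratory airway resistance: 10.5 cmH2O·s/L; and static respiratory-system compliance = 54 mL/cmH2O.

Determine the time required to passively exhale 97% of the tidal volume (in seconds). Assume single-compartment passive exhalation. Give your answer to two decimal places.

τ = R × C = 10.5 × 54 mL/cmH2O = 10.5 × 0.054 L/cmH2O = 0.567 s.
Exhaled fraction f = 1 − e^(−t/τ) → t = −τ·ln(1 − f) = −0.567·ln(0.03) = 1.988 s.

1.99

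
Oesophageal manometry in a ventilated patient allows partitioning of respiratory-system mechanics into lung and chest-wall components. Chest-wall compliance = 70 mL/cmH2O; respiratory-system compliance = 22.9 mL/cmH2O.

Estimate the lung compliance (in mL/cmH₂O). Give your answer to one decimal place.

34.0

1/CL = 1/Crs − 1/Ccw.
1/CL = 1/22.9 − 1/70 = 0.02938.
CL = 34.037 mL/cmH2O.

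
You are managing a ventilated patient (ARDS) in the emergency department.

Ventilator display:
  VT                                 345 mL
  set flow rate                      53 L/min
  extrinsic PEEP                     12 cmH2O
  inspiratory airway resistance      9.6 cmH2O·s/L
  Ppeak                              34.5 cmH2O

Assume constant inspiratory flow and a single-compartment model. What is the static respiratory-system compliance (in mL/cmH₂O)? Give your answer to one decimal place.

24.6

Flow: 53 L/min ÷ 60 = 0.8833 L/s.
Equation of motion (constant flow): PIP = Vt/C + R·V̇ + PEEP.
Vt/C = PIP − R·V̇ − PEEP = 34.5 − 9.6×0.8833 − 12 = 34.5 − 8.48 − 12 = 14.02 cmH2O.
C = Vt / 14.02 = 345 / 14.02 = 24.608 mL/cmH2O.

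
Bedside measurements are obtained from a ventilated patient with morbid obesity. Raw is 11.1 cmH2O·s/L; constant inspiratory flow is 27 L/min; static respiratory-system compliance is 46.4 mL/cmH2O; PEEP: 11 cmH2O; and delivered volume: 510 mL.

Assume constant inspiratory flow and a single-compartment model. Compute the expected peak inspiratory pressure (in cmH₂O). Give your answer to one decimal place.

Flow: 27 L/min ÷ 60 = 0.45 L/s.
Equation of motion (constant flow): PIP = Vt/C + R·V̇ + PEEP.
PIP = 510/46.4 + 11.1×0.45 + 11 = 10.991 + 4.995 + 11 = 26.986 cmH2O.

27.0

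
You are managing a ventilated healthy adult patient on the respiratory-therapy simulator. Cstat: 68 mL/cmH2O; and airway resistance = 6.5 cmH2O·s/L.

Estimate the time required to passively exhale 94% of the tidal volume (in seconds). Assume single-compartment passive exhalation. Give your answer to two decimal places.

τ = R × C = 6.5 × 68 mL/cmH2O = 6.5 × 0.068 L/cmH2O = 0.442 s.
Exhaled fraction f = 1 − e^(−t/τ) → t = −τ·ln(1 − f) = −0.442·ln(0.06) = 1.244 s.

1.24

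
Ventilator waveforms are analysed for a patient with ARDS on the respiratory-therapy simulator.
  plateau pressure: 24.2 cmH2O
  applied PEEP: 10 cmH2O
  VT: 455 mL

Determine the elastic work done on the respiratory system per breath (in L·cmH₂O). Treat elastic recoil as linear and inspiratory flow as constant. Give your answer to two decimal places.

3.23

Elastic work ≈ ½ × (Pplat − PEEP) × Vt = 0.5 × (24.2 − 10) × 0.455 L = 0.5 × 14.2 × 0.455 = 3.231 L·cmH2O.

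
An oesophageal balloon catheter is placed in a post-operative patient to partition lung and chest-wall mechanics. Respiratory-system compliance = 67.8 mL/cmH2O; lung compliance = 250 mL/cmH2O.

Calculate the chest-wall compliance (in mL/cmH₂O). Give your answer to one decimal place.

1/Ccw = 1/Crs − 1/CL.
1/Ccw = 1/67.8 − 1/250 = 0.01075.
Ccw = 93.023 mL/cmH2O.

93.0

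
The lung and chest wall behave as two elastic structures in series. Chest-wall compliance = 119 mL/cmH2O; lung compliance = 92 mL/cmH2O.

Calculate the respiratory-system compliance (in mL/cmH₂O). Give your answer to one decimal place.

51.9

Lung and chest wall are elastances in series: 1/Crs = 1/CL + 1/Ccw.
1/Crs = 1/92 + 1/119 = 0.01927.
Crs = 51.894 mL/cmH2O.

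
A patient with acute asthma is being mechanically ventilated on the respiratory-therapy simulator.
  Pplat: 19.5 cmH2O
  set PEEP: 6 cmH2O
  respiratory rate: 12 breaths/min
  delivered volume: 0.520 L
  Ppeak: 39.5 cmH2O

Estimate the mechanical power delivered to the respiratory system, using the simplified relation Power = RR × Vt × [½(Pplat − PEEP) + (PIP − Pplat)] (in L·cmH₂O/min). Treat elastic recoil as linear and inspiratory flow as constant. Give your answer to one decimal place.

Per-breath work = Vt × [½(Pplat−PEEP) + (PIP−Pplat)] = 0.520 × [0.5×13.5 + 20.0] = 0.520 × 26.75 = 13.91 L·cmH2O.
Power = 12 × 13.91 = 166.92 L·cmH2O/min.

166.9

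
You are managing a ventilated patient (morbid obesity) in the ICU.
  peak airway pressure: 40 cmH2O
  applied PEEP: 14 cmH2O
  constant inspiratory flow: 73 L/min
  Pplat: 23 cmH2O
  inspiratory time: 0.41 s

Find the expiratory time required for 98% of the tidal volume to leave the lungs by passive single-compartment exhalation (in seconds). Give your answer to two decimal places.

Flow: 73 L/min ÷ 60 = 1.2167 L/s.
Vt = flow × Ti = 1.2167 L/s × 0.41 s × 1000 mL/L = 498.85 mL.
R = (PIP − Pplat)/V̇ = (40 − 23) / 1.2167 = 17.0/1.2167 = 13.972 cmH2O·s/L.
C = Vt/(Pplat − PEEP) = 498.85 / (23 − 14) = 498.85/9.0 = 55.428 mL/cmH2O.
τ = R × C = 13.972 × 0.05543 L/cmH2O = 0.7745 s.
t = −τ·ln(1 − 0.98) = −0.7745·ln(0.02) = 3.03 s.

3.03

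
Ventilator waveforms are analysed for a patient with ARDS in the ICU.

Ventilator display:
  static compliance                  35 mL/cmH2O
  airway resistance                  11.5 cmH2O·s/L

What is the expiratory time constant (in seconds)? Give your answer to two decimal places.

0.40

τ = R × C = 11.5 × 35 mL/cmH2O = 11.5 × 0.035 L/cmH2O = 0.4025 s.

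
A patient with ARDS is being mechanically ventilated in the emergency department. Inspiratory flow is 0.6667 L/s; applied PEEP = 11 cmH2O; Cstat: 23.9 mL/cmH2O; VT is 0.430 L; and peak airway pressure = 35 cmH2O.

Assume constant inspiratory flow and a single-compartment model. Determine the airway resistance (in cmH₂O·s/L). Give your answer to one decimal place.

Equation of motion (constant flow): PIP = Vt/C + R·V̇ + PEEP.
R·V̇ = PIP − Vt/C − PEEP = 35 − 430/23.9 − 11 = 35 − 17.992 − 11 = 6.008 cmH2O.
R = 6.008 / 0.6667 = 9.012 cmH2O·s/L.

9.0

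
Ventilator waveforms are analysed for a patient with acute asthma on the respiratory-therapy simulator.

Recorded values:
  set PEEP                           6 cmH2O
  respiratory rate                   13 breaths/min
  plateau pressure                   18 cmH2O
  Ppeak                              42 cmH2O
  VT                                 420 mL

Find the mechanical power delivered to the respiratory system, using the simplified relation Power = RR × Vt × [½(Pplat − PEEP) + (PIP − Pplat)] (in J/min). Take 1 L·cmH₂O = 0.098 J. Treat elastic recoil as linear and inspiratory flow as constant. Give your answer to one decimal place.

Per-breath work = Vt × [½(Pplat−PEEP) + (PIP−Pplat)] = 0.420 × [0.5×12.0 + 24.0] = 0.420 × 30.0 = 12.6 L·cmH2O.
Power = 13 × 12.6 = 163.8 L·cmH2O/min.
× 0.098 J/(L·cmH2O) → 16.052 J/min.

16.1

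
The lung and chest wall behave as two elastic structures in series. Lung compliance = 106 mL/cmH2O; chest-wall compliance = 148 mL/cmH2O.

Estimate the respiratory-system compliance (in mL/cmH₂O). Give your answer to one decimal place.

61.8

Lung and chest wall are elastances in series: 1/Crs = 1/CL + 1/Ccw.
1/Crs = 1/106 + 1/148 = 0.01619.
Crs = 61.767 mL/cmH2O.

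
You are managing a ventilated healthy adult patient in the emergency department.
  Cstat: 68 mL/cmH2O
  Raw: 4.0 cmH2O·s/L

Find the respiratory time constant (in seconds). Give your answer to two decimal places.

τ = R × C = 4.0 × 68 mL/cmH2O = 4.0 × 0.068 L/cmH2O = 0.272 s.

0.27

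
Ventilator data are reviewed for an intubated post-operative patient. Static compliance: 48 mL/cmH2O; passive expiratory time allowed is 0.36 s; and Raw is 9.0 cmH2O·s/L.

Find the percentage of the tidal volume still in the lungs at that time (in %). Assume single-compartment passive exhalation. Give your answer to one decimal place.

τ = R × C = 9.0 × 48 mL/cmH2O = 9.0 × 0.048 L/cmH2O = 0.432 s.
Passive exhalation: V(t)/V₀ = e^(−t/τ) = e^(−0.36/0.432) = 0.4346.
Fraction remaining = 0.4346 → 43.46%.

43.5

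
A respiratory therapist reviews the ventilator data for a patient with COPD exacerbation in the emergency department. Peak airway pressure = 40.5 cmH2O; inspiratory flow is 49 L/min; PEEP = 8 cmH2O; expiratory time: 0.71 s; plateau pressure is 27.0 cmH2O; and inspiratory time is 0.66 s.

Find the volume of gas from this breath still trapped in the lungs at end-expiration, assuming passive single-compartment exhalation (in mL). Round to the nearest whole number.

Flow: 49 L/min ÷ 60 = 0.8167 L/s.
Vt = flow × Ti = 0.8167 L/s × 0.66 s × 1000 mL/L = 539.02 mL.
R = (PIP − Pplat)/V̇ = (40.5 − 27.0) / 0.8167 = 13.5/0.8167 = 16.53 cmH2O·s/L.
C = Vt/(Pplat − PEEP) = 539.02 / (27.0 − 8) = 539.02/19.0 = 28.369 mL/cmH2O.
τ = R × C = 16.53 × 0.02837 L/cmH2O = 0.469 s.
Fraction remaining = e^(−Te/τ) = e^(−0.71/0.469) = 0.2201.
Trapped volume = 539.02 × 0.2201 = 118.64 mL.

119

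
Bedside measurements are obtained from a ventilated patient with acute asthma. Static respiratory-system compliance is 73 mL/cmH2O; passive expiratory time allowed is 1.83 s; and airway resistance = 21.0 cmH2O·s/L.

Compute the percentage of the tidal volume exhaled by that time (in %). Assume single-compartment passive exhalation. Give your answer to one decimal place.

τ = R × C = 21.0 × 73 mL/cmH2O = 21.0 × 0.073 L/cmH2O = 1.533 s.
Passive exhalation: V(t)/V₀ = e^(−t/τ) = e^(−1.83/1.533) = 0.3031.
Fraction exhaled = 1 − 0.3031 = 0.6969 → 69.69%.

69.7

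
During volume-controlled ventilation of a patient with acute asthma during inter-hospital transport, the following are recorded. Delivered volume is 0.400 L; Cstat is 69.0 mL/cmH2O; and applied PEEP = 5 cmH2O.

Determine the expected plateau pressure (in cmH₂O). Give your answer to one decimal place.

10.8

Pplat = PEEP + Vt / Cstat = 5 + 400 / 69.0 = 5 + 5.797 = 10.797 cmH2O.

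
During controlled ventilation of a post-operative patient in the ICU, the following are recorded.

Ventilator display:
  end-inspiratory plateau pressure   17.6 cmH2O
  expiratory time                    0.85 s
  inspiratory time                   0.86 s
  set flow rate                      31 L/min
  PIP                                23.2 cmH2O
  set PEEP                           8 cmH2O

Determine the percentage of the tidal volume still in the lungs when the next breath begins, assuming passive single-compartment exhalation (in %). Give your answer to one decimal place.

Flow: 31 L/min ÷ 60 = 0.5167 L/s.
Vt = flow × Ti = 0.5167 L/s × 0.86 s × 1000 mL/L = 444.36 mL.
R = (PIP − Pplat)/V̇ = (23.2 − 17.6) / 0.5167 = 5.6/0.5167 = 10.838 cmH2O·s/L.
C = Vt/(Pplat − PEEP) = 444.36 / (17.6 − 8) = 444.36/9.6 = 46.288 mL/cmH2O.
τ = R × C = 10.838 × 0.04629 L/cmH2O = 0.5017 s.
Fraction remaining at end-expiration = e^(−Te/τ) = e^(−0.85/0.5017) = 0.1837 → 18.37%.

18.4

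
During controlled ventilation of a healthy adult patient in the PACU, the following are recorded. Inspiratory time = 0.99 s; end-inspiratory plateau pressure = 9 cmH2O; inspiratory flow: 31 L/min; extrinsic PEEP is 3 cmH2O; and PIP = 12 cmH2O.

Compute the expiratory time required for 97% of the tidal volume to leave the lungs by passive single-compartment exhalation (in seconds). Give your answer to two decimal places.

Flow: 31 L/min ÷ 60 = 0.5167 L/s.
Vt = flow × Ti = 0.5167 L/s × 0.99 s × 1000 mL/L = 511.53 mL.
R = (PIP − Pplat)/V̇ = (12 − 9) / 0.5167 = 3.0/0.5167 = 5.806 cmH2O·s/L.
C = Vt/(Pplat − PEEP) = 511.53 / (9 − 3) = 511.53/6.0 = 85.255 mL/cmH2O.
τ = R × C = 5.806 × 0.08526 L/cmH2O = 0.495 s.
t = −τ·ln(1 − 0.97) = −0.495·ln(0.03) = 1.736 s.

1.74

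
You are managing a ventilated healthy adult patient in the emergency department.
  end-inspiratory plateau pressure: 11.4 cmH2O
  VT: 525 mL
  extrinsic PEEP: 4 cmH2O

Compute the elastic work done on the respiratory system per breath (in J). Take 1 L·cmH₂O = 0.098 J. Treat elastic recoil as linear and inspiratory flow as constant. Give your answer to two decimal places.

Elastic work ≈ ½ × (Pplat − PEEP) × Vt = 0.5 × (11.4 − 4) × 0.525 L = 0.5 × 7.4 × 0.525 = 1.943 L·cmH2O.
× 0.098 J/(L·cmH2O) → 0.1904 J.

0.19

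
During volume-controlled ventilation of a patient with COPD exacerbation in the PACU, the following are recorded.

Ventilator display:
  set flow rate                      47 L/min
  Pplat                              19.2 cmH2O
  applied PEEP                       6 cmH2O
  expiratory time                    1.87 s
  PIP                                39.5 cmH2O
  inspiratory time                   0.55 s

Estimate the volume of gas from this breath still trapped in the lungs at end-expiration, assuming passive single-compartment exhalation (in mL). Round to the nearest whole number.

Flow: 47 L/min ÷ 60 = 0.7833 L/s.
Vt = flow × Ti = 0.7833 L/s × 0.55 s × 1000 mL/L = 430.82 mL.
R = (PIP − Pplat)/V̇ = (39.5 − 19.2) / 0.7833 = 20.3/0.7833 = 25.916 cmH2O·s/L.
C = Vt/(Pplat − PEEP) = 430.82 / (19.2 − 6) = 430.82/13.2 = 32.638 mL/cmH2O.
τ = R × C = 25.916 × 0.03264 L/cmH2O = 0.8459 s.
Fraction remaining = e^(−Te/τ) = e^(−1.87/0.8459) = 0.1096.
Trapped volume = 430.82 × 0.1096 = 47.218 mL.

47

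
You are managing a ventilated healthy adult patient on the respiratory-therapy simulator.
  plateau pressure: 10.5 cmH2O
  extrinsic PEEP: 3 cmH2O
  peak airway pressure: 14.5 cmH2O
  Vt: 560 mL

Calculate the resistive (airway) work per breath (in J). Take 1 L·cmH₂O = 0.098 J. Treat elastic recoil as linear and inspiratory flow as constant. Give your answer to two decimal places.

0.22

With constant inspiratory flow the resistive pressure is constant at PIP − Pplat = 14.5 − 10.5 = 4.0 cmH2O, so resistive work = 4.0 × 0.560 = 2.24 L·cmH2O.
× 0.098 J/(L·cmH2O) → 0.2195 J.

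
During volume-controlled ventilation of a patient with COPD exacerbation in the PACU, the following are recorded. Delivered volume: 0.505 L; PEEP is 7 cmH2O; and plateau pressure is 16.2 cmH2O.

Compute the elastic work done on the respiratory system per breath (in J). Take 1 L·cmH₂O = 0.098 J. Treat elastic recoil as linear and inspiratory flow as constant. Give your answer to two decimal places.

0.23

Elastic work ≈ ½ × (Pplat − PEEP) × Vt = 0.5 × (16.2 − 7) × 0.505 L = 0.5 × 9.2 × 0.505 = 2.323 L·cmH2O.
× 0.098 J/(L·cmH2O) → 0.2277 J.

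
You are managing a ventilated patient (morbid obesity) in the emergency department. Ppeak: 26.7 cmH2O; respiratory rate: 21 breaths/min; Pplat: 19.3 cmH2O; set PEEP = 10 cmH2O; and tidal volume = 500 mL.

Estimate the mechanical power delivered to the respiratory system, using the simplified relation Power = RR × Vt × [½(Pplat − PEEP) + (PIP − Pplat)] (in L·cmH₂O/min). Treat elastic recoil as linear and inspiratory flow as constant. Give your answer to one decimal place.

Per-breath work = Vt × [½(Pplat−PEEP) + (PIP−Pplat)] = 0.500 × [0.5×9.3 + 7.4] = 0.500 × 12.05 = 6.025 L·cmH2O.
Power = 21 × 6.025 = 126.53 L·cmH2O/min.

126.5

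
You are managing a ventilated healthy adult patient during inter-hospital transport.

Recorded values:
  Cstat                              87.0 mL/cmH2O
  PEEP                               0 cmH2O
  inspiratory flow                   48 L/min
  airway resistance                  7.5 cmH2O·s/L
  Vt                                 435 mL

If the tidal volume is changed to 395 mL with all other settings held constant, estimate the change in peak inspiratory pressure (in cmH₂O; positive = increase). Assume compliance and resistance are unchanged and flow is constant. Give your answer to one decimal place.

-0.5

PIP = Vt/C + R·V̇ + PEEP (constant-flow equation of motion).
Only the elastic term changes: ΔPIP = ΔVt / C = (395 − 435) / 87.0 = -0.4598 cmH2O.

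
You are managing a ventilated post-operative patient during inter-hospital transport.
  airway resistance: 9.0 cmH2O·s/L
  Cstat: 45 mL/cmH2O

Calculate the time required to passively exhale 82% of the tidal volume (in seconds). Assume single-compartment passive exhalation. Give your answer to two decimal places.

0.69

τ = R × C = 9.0 × 45 mL/cmH2O = 9.0 × 0.045 L/cmH2O = 0.405 s.
Exhaled fraction f = 1 − e^(−t/τ) → t = −τ·ln(1 − f) = −0.405·ln(0.18) = 0.6945 s.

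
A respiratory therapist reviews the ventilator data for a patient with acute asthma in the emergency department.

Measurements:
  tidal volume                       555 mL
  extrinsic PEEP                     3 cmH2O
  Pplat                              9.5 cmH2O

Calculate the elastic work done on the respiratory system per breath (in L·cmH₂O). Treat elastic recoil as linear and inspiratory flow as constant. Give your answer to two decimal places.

Elastic work ≈ ½ × (Pplat − PEEP) × Vt = 0.5 × (9.5 − 3) × 0.555 L = 0.5 × 6.5 × 0.555 = 1.804 L·cmH2O.

1.80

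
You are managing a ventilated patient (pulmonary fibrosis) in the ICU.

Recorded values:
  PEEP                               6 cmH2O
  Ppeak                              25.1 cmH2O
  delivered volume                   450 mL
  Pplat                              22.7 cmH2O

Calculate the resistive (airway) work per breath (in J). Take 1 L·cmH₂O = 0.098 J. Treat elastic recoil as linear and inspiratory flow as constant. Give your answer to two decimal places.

0.11

With constant inspiratory flow the resistive pressure is constant at PIP − Pplat = 25.1 − 22.7 = 2.4 cmH2O, so resistive work = 2.4 × 0.450 = 1.08 L·cmH2O.
× 0.098 J/(L·cmH2O) → 0.1058 J.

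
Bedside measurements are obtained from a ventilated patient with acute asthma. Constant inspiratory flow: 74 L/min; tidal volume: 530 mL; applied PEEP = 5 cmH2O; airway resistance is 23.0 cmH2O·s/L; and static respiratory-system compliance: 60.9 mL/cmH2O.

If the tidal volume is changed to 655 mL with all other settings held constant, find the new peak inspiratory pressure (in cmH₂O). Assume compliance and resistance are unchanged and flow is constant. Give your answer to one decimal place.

44.1

Flow: 74 L/min ÷ 60 = 1.2333 L/s.
PIP = Vt/C + R·V̇ + PEEP (constant-flow equation of motion).
Only the elastic term changes: ΔPIP = ΔVt / C = (655 − 530) / 60.9 = 2.053 cmH2O.
Original PIP = 530/60.9 + 23.0×1.2333 + 5 = 42.069 cmH2O; new PIP = 42.069 + (2.053) = 44.122 cmH2O.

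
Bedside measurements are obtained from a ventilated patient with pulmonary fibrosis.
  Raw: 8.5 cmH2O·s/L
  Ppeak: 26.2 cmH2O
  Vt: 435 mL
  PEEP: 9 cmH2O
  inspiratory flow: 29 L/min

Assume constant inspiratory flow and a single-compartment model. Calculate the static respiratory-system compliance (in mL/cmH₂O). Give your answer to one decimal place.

33.2

Flow: 29 L/min ÷ 60 = 0.4833 L/s.
Equation of motion (constant flow): PIP = Vt/C + R·V̇ + PEEP.
Vt/C = PIP − R·V̇ − PEEP = 26.2 − 8.5×0.4833 − 9 = 26.2 − 4.108 − 9 = 13.092 cmH2O.
C = Vt / 13.092 = 435 / 13.092 = 33.226 mL/cmH2O.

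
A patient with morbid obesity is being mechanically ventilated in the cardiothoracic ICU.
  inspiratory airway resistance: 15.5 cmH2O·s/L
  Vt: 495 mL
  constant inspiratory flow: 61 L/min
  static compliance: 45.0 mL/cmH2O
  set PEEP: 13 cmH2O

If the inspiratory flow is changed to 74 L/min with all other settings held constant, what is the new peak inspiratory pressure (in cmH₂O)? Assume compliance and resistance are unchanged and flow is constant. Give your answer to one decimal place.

43.1

Flow: 61 L/min ÷ 60 = 1.0167 L/s.
New flow: 74 L/min ÷ 60 = 1.2333 L/s.
PIP = Vt/C + R·V̇ + PEEP (constant-flow equation of motion).
Only the resistive term changes: ΔPIP = R × ΔV̇ = 15.5 × (1.2333 − 1.0167) = 15.5 × 0.2166 = 3.357 cmH2O.
Original PIP = 495/45.0 + 15.5×1.0167 + 13 = 39.759 cmH2O; new PIP = 39.759 + (3.357) = 43.116 cmH2O.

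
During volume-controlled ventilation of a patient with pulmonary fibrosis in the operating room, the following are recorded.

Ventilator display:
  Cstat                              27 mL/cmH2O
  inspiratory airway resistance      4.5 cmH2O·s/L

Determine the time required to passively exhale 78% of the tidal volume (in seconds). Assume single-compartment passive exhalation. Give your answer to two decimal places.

τ = R × C = 4.5 × 27 mL/cmH2O = 4.5 × 0.027 L/cmH2O = 0.1215 s.
Exhaled fraction f = 1 − e^(−t/τ) → t = −τ·ln(1 − f) = −0.1215·ln(0.22) = 0.184 s.

0.18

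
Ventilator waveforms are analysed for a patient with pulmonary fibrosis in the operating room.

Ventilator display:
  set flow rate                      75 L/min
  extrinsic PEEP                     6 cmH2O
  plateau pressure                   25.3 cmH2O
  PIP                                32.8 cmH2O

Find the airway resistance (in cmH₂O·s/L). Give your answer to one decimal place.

Flow: 75 L/min ÷ 60 = 1.25 L/s.
Raw = (PIP − Pplat) / flow = (32.8 − 25.3) / 1.25 = 7.5 / 1.25 = 6.0 cmH2O·s/L.

6.0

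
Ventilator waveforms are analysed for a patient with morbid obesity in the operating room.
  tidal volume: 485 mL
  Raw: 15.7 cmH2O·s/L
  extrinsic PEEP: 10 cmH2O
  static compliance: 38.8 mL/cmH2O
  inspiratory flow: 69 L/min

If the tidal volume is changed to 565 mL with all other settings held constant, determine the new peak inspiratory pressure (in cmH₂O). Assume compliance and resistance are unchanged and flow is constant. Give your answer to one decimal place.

Flow: 69 L/min ÷ 60 = 1.15 L/s.
PIP = Vt/C + R·V̇ + PEEP (constant-flow equation of motion).
Only the elastic term changes: ΔPIP = ΔVt / C = (565 − 485) / 38.8 = 2.062 cmH2O.
Original PIP = 485/38.8 + 15.7×1.15 + 10 = 40.555 cmH2O; new PIP = 40.555 + (2.062) = 42.617 cmH2O.

42.6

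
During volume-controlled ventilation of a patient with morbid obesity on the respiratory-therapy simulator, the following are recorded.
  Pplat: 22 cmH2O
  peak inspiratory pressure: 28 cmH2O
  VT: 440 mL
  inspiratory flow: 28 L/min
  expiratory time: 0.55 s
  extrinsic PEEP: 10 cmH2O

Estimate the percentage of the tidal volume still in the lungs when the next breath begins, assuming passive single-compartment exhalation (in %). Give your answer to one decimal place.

Flow: 28 L/min ÷ 60 = 0.4667 L/s.
R = (PIP − Pplat)/V̇ = (28 − 22) / 0.4667 = 6.0/0.4667 = 12.856 cmH2O·s/L.
C = Vt/(Pplat − PEEP) = 440.0 / (22 − 10) = 440.0/12.0 = 36.667 mL/cmH2O.
τ = R × C = 12.856 × 0.03667 L/cmH2O = 0.4714 s.
Fraction remaining at end-expiration = e^(−Te/τ) = e^(−0.55/0.4714) = 0.3114 → 31.14%.

31.1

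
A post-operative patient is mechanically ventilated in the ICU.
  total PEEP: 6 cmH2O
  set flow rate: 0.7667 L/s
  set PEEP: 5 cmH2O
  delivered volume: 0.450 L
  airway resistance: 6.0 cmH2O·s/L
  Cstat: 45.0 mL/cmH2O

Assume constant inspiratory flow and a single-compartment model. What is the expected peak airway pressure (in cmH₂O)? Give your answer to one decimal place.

Total PEEP = 6 cmH2O (set 5 + intrinsic 1); this is the baseline alveolar pressure.
Equation of motion (constant flow): PIP = Vt/C + R·V̇ + PEEP.
PIP = 450/45.0 + 6.0×0.7667 + 6 = 10.0 + 4.6 + 6 = 20.6 cmH2O.

20.6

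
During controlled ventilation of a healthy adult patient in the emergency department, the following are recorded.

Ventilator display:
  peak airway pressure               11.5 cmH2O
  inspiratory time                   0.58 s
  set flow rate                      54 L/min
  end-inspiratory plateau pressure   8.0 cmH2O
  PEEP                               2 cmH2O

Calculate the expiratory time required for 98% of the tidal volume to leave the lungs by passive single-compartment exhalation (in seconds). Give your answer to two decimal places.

1.32

Flow: 54 L/min ÷ 60 = 0.9 L/s.
Vt = flow × Ti = 0.9 L/s × 0.58 s × 1000 mL/L = 522.0 mL.
R = (PIP − Pplat)/V̇ = (11.5 − 8.0) / 0.9 = 3.5/0.9 = 3.889 cmH2O·s/L.
C = Vt/(Pplat − PEEP) = 522.0 / (8.0 − 2) = 522.0/6.0 = 87.0 mL/cmH2O.
τ = R × C = 3.889 × 0.087 L/cmH2O = 0.3383 s.
t = −τ·ln(1 − 0.98) = −0.3383·ln(0.02) = 1.323 s.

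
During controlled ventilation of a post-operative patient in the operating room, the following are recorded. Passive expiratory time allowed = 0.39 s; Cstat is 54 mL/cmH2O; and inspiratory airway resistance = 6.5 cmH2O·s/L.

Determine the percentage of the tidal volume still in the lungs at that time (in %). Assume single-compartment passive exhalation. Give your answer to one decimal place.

32.9

τ = R × C = 6.5 × 54 mL/cmH2O = 6.5 × 0.054 L/cmH2O = 0.351 s.
Passive exhalation: V(t)/V₀ = e^(−t/τ) = e^(−0.39/0.351) = 0.3292.
Fraction remaining = 0.3292 → 32.92%.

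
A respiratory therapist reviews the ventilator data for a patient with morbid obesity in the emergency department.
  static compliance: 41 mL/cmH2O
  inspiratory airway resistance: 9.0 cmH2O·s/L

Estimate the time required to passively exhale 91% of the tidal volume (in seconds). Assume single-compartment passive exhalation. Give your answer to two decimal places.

0.89

τ = R × C = 9.0 × 41 mL/cmH2O = 9.0 × 0.041 L/cmH2O = 0.369 s.
Exhaled fraction f = 1 − e^(−t/τ) → t = −τ·ln(1 − f) = −0.369·ln(0.09) = 0.8885 s.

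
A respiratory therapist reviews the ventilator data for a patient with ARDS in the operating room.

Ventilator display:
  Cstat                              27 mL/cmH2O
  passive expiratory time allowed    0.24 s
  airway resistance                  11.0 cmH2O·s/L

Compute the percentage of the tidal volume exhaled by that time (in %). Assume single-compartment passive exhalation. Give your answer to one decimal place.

55.4

τ = R × C = 11.0 × 27 mL/cmH2O = 11.0 × 0.027 L/cmH2O = 0.297 s.
Passive exhalation: V(t)/V₀ = e^(−t/τ) = e^(−0.24/0.297) = 0.4457.
Fraction exhaled = 1 − 0.4457 = 0.5543 → 55.43%.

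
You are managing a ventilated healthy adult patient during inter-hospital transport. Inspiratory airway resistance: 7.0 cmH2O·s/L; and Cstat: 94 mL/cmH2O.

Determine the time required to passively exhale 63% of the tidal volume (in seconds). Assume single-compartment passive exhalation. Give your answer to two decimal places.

τ = R × C = 7.0 × 94 mL/cmH2O = 7.0 × 0.094 L/cmH2O = 0.658 s.
Exhaled fraction f = 1 − e^(−t/τ) → t = −τ·ln(1 − f) = −0.658·ln(0.37) = 0.6542 s.

0.65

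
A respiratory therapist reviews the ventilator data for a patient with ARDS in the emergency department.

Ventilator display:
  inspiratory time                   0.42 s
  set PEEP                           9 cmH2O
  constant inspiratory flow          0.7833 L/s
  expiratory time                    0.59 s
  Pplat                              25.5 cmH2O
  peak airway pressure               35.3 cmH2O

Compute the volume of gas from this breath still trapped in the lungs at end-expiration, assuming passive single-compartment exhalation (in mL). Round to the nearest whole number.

Vt = flow × Ti = 0.7833 L/s × 0.42 s × 1000 mL/L = 328.99 mL.
R = (PIP − Pplat)/V̇ = (35.3 − 25.5) / 0.7833 = 9.8/0.7833 = 12.511 cmH2O·s/L.
C = Vt/(Pplat − PEEP) = 328.99 / (25.5 − 9) = 328.99/16.5 = 19.939 mL/cmH2O.
τ = R × C = 12.511 × 0.01994 L/cmH2O = 0.2495 s.
Fraction remaining = e^(−Te/τ) = e^(−0.59/0.2495) = 0.09397.
Trapped volume = 328.99 × 0.09397 = 30.915 mL.

31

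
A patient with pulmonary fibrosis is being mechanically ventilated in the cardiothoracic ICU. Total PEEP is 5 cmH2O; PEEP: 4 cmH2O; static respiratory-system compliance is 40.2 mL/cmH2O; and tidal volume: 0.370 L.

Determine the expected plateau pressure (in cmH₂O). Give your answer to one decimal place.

End-expiratory occlusion gives total PEEP = 5 cmH2O (intrinsic PEEP = 5 − 4 = 1). Use total PEEP for the elastic gradient.
Pplat = PEEPtotal + Vt / Cstat = 5 + 370 / 40.2 = 5 + 9.204 = 14.204 cmH2O.

14.2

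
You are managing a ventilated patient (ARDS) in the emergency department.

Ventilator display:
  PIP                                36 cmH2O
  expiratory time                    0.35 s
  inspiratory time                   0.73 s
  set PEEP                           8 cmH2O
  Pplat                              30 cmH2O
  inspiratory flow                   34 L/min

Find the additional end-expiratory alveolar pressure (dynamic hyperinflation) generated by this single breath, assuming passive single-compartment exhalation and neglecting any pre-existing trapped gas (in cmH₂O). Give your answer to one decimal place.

3.8

Flow: 34 L/min ÷ 60 = 0.5667 L/s.
Vt = flow × Ti = 0.5667 L/s × 0.73 s × 1000 mL/L = 413.69 mL.
R = (PIP − Pplat)/V̇ = (36 − 30) / 0.5667 = 6.0/0.5667 = 10.588 cmH2O·s/L.
C = Vt/(Pplat − PEEP) = 413.69 / (30 − 8) = 413.69/22.0 = 18.804 mL/cmH2O.
τ = R × C = 10.588 × 0.0188 L/cmH2O = 0.1991 s.
Fraction remaining = e^(−Te/τ) = e^(−0.35/0.1991) = 0.1724; trapped volume = 413.69 × 0.1724 = 71.32 mL.
Additional alveolar pressure from trapping ≈ V_trapped / C = 71.32 / 18.804 = 3.793 cmH2O.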